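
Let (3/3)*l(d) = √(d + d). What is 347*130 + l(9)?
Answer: 45110 + 3*√2 ≈ 45114.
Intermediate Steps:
l(d) = √2*√d (l(d) = √(d + d) = √(2*d) = √2*√d)
347*130 + l(9) = 347*130 + √2*√9 = 45110 + √2*3 = 45110 + 3*√2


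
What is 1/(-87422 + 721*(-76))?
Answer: -1/142218 ≈ -7.0315e-6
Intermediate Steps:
1/(-87422 + 721*(-76)) = 1/(-87422 - 54796) = 1/(-142218) = -1/142218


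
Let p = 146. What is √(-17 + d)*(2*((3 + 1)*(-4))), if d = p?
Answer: -32*√129 ≈ -363.45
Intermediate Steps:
d = 146
√(-17 + d)*(2*((3 + 1)*(-4))) = √(-17 + 146)*(2*((3 + 1)*(-4))) = √129*(2*(4*(-4))) = √129*(2*(-16)) = √129*(-32) = -32*√129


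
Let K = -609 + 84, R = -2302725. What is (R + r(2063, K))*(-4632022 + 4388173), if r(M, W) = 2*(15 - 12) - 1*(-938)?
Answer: 561286995069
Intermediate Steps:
K = -525
r(M, W) = 944 (r(M, W) = 2*3 + 938 = 6 + 938 = 944)
(R + r(2063, K))*(-4632022 + 4388173) = (-2302725 + 944)*(-4632022 + 4388173) = -2301781*(-243849) = 561286995069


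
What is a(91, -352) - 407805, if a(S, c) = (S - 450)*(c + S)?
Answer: -314106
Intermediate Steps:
a(S, c) = (-450 + S)*(S + c)
a(91, -352) - 407805 = (91² - 450*91 - 450*(-352) + 91*(-352)) - 407805 = (8281 - 40950 + 158400 - 32032) - 407805 = 93699 - 407805 = -314106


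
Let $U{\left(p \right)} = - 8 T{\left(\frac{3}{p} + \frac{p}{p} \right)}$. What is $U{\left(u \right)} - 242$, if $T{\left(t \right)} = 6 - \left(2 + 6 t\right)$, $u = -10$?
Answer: $- \frac{1202}{5} \approx -240.4$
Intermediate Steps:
$T{\left(t \right)} = 4 - 6 t$ ($T{\left(t \right)} = 6 - \left(2 + 6 t\right) = 4 - 6 t$)
$U{\left(p \right)} = 16 + \frac{144}{p}$ ($U{\left(p \right)} = - 8 \left(4 - 6 \left(\frac{3}{p} + \frac{p}{p}\right)\right) = - 8 \left(4 - 6 \left(\frac{3}{p} + 1\right)\right) = - 8 \left(4 - 6 \left(1 + \frac{3}{p}\right)\right) = - 8 \left(4 - \left(6 + \frac{18}{p}\right)\right) = - 8 \left(-2 - \frac{18}{p}\right) = 16 + \frac{144}{p}$)
$U{\left(u \right)} - 242 = \left(16 + \frac{144}{-10}\right) - 242 = \left(16 + 144 \left(- \frac{1}{10}\right)\right) - 242 = \left(16 - \frac{72}{5}\right) - 242 = \frac{8}{5} - 242 = - \frac{1202}{5}$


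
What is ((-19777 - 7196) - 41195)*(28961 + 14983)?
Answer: -2995574592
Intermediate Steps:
((-19777 - 7196) - 41195)*(28961 + 14983) = (-26973 - 41195)*43944 = -68168*43944 = -2995574592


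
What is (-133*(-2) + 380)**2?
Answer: 417316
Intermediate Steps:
(-133*(-2) + 380)**2 = (266 + 380)**2 = 646**2 = 417316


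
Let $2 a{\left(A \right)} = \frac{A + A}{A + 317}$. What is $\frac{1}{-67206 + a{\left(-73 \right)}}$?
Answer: $- \frac{244}{16398337} \approx -1.488 \cdot 10^{-5}$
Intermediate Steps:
$a{\left(A \right)} = \frac{A}{317 + A}$ ($a{\left(A \right)} = \frac{\left(A + A\right) \frac{1}{A + 317}}{2} = \frac{2 A \frac{1}{317 + A}}{2} = \frac{A}{317 + A}$)
$\frac{1}{-67206 + a{\left(-73 \right)}} = \frac{1}{-67206 - \frac{73}{317 - 73}} = \frac{1}{-67206 - \frac{73}{244}} = \frac{1}{- \frac{16398337}{244}} = - \frac{244}{16398337}$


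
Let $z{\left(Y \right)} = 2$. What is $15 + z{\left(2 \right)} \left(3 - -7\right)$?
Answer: $35$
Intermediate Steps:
$15 + z{\left(2 \right)} \left(3 - -7\right) = 15 + 2 \left(3 - -7\right) = 15 + 2 \left(3 + 7\right) = 15 + 2 \cdot 10 = 15 + 20 = 35$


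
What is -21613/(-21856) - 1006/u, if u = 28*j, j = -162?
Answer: 15002963/12392352 ≈ 1.2107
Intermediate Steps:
u = -4536 (u = 28*(-162) = -4536)
-21613/(-21856) - 1006/u = -21613/(-21856) - 1006/(-4536) = -21613*(-1/21856) - 1006*(-1/4536) = 21613/21856 + 503/2268 = 15002963/12392352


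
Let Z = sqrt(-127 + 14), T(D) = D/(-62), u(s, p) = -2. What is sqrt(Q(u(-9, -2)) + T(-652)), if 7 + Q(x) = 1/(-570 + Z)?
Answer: sqrt(31)*sqrt((62099 - 109*I*sqrt(113))/(570 - I*sqrt(113)))/31 ≈ 1.8747 - 8.7234e-6*I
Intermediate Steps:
T(D) = -D/62 (T(D) = D*(-1/62) = -D/62)
Z = I*sqrt(113) (Z = sqrt(-113) = I*sqrt(113) ≈ 10.63*I)
Q(x) = -7 + 1/(-570 + I*sqrt(113))
sqrt(Q(u(-9, -2)) + T(-652)) = sqrt((-2275661/325013 - I*sqrt(113)/325013) - 1/62*(-652)) = sqrt((-2275661/325013 - I*sqrt(113)/325013) + 326/31) = sqrt(35408747/10075403 - I*sqrt(113)/325013)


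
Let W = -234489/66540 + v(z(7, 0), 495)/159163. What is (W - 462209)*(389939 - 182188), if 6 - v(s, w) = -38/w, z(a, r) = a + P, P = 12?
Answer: -33560133871212591014033/349493298660 ≈ -9.6025e+10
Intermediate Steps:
z(a, r) = 12 + a (z(a, r) = a + 12 = 12 + a)
v(s, w) = 6 + 38/w (v(s, w) = 6 - (-38)/w = 6 + 38/w)
W = -1231611755843/349493298660 (W = -234489/66540 + (6 + 38/495)/159163 = -234489*1/66540 + (6 + 38*(1/495))*(1/159163) = -78163/22180 + (6 + 38/495)*(1/159163) = -78163/22180 + (3008/495)*(1/159163) = -78163/22180 + 3008/78785685 = -1231611755843/349493298660 ≈ -3.5240)
(W - 462209)*(389939 - 182188) = (-1231611755843/349493298660 - 462209)*(389939 - 182188) = -161540179692095783/349493298660*207751 = -33560133871212591014033/349493298660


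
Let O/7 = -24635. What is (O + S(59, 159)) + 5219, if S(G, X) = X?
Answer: -167067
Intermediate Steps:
O = -172445 (O = 7*(-24635) = -172445)
(O + S(59, 159)) + 5219 = (-172445 + 159) + 5219 = -172286 + 5219 = -167067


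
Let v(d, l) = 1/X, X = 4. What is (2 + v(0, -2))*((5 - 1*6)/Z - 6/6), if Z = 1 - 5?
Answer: -27/16 ≈ -1.6875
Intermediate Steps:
Z = -4
v(d, l) = ¼ (v(d, l) = 1/4 = ¼)
(2 + v(0, -2))*((5 - 1*6)/Z - 6/6) = (2 + ¼)*((5 - 1*6)/(-4) - 6/6) = 9*((5 - 6)*(-¼) - 6*⅙)/4 = 9*(-1*(-¼) - 1)/4 = 9*(¼ - 1)/4 = (9/4)*(-¾) = -27/16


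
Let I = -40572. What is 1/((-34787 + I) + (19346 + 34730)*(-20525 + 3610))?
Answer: -1/914770899 ≈ -1.0932e-9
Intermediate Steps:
1/((-34787 + I) + (19346 + 34730)*(-20525 + 3610)) = 1/((-34787 - 40572) + (19346 + 34730)*(-20525 + 3610)) = 1/(-75359 + 54076*(-16915)) = 1/(-75359 - 914695540) = 1/(-914770899) = -1/914770899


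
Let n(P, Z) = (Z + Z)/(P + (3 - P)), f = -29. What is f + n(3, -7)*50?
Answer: -787/3 ≈ -262.33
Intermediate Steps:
n(P, Z) = 2*Z/3 (n(P, Z) = (2*Z)/3 = (2*Z)*(⅓) = 2*Z/3)
f + n(3, -7)*50 = -29 + ((⅔)*(-7))*50 = -29 - 14/3*50 = -29 - 700/3 = -787/3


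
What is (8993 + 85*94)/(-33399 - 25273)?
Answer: -16983/58672 ≈ -0.28946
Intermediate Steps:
(8993 + 85*94)/(-33399 - 25273) = (8993 + 7990)/(-58672) = 16983*(-1/58672) = -16983/58672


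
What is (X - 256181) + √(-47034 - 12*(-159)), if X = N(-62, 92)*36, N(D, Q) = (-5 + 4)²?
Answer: -256145 + 3*I*√5014 ≈ -2.5615e+5 + 212.43*I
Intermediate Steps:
N(D, Q) = 1 (N(D, Q) = (-1)² = 1)
X = 36 (X = 1*36 = 36)
(X - 256181) + √(-47034 - 12*(-159)) = (36 - 256181) + √(-47034 - 12*(-159)) = -256145 + √(-47034 + 1908) = -256145 + √(-45126) = -256145 + 3*I*√5014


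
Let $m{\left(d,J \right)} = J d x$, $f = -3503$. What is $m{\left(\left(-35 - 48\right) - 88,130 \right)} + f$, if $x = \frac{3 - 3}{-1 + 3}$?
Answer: $-3503$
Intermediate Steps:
$x = 0$ ($x = \frac{0}{2} = 0 \cdot \frac{1}{2} = 0$)
$m{\left(d,J \right)} = 0$ ($m{\left(d,J \right)} = J d 0 = 0$)
$m{\left(\left(-35 - 48\right) - 88,130 \right)} + f = 0 - 3503 = -3503$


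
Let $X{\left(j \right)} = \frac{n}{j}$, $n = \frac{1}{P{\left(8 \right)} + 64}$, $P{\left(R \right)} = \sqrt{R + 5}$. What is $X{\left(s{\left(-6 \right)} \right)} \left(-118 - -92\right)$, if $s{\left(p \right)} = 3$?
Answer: $- \frac{1664}{12249} + \frac{26 \sqrt{13}}{12249} \approx -0.12819$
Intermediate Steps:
$P{\left(R \right)} = \sqrt{5 + R}$
$n = \frac{1}{64 + \sqrt{13}}$ ($n = \frac{1}{\sqrt{5 + 8} + 64} = \frac{1}{\sqrt{13} + 64} = \frac{1}{64 + \sqrt{13}} \approx 0.014792$)
$X{\left(j \right)} = \frac{\frac{64}{4083} - \frac{\sqrt{13}}{4083}}{j}$
$X{\left(s{\left(-6 \right)} \right)} \left(-118 - -92\right) = \frac{1}{3 \left(64 + \sqrt{13}\right)} \left(-118 - -92\right) = \frac{1}{3 \left(64 + \sqrt{13}\right)} \left(-118 + 92\right) = \frac{1}{3 \left(64 + \sqrt{13}\right)} \left(-26\right) = - \frac{26}{3 \left(64 + \sqrt{13}\right)}$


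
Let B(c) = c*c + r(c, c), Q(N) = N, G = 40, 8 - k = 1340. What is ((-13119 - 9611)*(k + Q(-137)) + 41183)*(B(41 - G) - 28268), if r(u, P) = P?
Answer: -944976277098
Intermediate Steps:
k = -1332 (k = 8 - 1*1340 = 8 - 1340 = -1332)
B(c) = c + c**2 (B(c) = c*c + c = c**2 + c = c + c**2)
((-13119 - 9611)*(k + Q(-137)) + 41183)*(B(41 - G) - 28268) = ((-13119 - 9611)*(-1332 - 137) + 41183)*((41 - 1*40)*(1 + (41 - 1*40)) - 28268) = (-22730*(-1469) + 41183)*((41 - 40)*(1 + (41 - 40)) - 28268) = (33390370 + 41183)*(1*(1 + 1) - 28268) = 33431553*(1*2 - 28268) = 33431553*(2 - 28268) = 33431553*(-28266) = -944976277098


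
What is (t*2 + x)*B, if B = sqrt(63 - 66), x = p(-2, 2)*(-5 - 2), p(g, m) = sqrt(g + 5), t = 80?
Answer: I*(-21 + 160*sqrt(3)) ≈ 256.13*I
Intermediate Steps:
p(g, m) = sqrt(5 + g)
x = -7*sqrt(3) (x = sqrt(5 - 2)*(-5 - 2) = sqrt(3)*(-7) = -7*sqrt(3) ≈ -12.124)
B = I*sqrt(3) (B = sqrt(-3) = I*sqrt(3) ≈ 1.732*I)
(t*2 + x)*B = (80*2 - 7*sqrt(3))*(I*sqrt(3)) = (160 - 7*sqrt(3))*(I*sqrt(3)) = I*sqrt(3)*(160 - 7*sqrt(3))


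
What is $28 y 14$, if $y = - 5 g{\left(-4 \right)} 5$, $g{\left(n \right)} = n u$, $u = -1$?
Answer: $-39200$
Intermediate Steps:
$g{\left(n \right)} = - n$ ($g{\left(n \right)} = n \left(-1\right) = - n$)
$y = -100$ ($y = - 5 \left(\left(-1\right) \left(-4\right)\right) 5 = \left(-5\right) 4 \cdot 5 = \left(-20\right) 5 = -100$)
$28 y 14 = 28 \left(-100\right) 14 = \left(-2800\right) 14 = -39200$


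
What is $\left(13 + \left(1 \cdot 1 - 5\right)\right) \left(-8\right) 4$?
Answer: $-288$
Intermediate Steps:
$\left(13 + \left(1 \cdot 1 - 5\right)\right) \left(-8\right) 4 = \left(13 + \left(1 - 5\right)\right) \left(-8\right) 4 = \left(13 - 4\right) \left(-8\right) 4 = 9 \left(-8\right) 4 = \left(-72\right) 4 = -288$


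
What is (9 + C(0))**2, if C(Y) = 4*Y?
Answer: 81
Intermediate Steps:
(9 + C(0))**2 = (9 + 4*0)**2 = (9 + 0)**2 = 9**2 = 81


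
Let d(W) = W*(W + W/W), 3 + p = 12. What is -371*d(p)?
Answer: -33390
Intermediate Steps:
p = 9 (p = -3 + 12 = 9)
d(W) = W*(1 + W) (d(W) = W*(W + 1) = W*(1 + W))
-371*d(p) = -3339*(1 + 9) = -3339*10 = -371*90 = -33390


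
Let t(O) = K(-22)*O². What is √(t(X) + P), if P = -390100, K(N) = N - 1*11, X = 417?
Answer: I*√6128437 ≈ 2475.6*I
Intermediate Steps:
K(N) = -11 + N (K(N) = N - 11 = -11 + N)
t(O) = -33*O² (t(O) = (-11 - 22)*O² = -33*O²)
√(t(X) + P) = √(-33*417² - 390100) = √(-33*173889 - 390100) = √(-5738337 - 390100) = √(-6128437) = I*√6128437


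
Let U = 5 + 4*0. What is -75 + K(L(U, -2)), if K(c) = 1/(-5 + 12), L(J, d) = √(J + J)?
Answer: -524/7 ≈ -74.857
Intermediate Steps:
U = 5 (U = 5 + 0 = 5)
L(J, d) = √2*√J (L(J, d) = √(2*J) = √2*√J)
K(c) = ⅐ (K(c) = 1/7 = ⅐)
-75 + K(L(U, -2)) = -75 + ⅐ = -524/7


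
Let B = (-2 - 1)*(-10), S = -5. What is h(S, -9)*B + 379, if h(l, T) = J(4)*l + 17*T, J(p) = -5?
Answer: -3461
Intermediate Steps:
h(l, T) = -5*l + 17*T
B = 30 (B = -3*(-10) = 30)
h(S, -9)*B + 379 = (-5*(-5) + 17*(-9))*30 + 379 = (25 - 153)*30 + 379 = -128*30 + 379 = -3840 + 379 = -3461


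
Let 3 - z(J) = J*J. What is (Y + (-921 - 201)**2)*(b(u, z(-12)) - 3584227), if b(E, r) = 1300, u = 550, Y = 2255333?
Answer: -12591182973159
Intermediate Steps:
z(J) = 3 - J**2 (z(J) = 3 - J*J = 3 - J**2)
(Y + (-921 - 201)**2)*(b(u, z(-12)) - 3584227) = (2255333 + (-921 - 201)**2)*(1300 - 3584227) = (2255333 + (-1122)**2)*(-3582927) = (2255333 + 1258884)*(-3582927) = 3514217*(-3582927) = -12591182973159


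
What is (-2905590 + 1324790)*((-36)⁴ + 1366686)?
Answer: -4815594201600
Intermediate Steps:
(-2905590 + 1324790)*((-36)⁴ + 1366686) = -1580800*(1679616 + 1366686) = -1580800*3046302 = -4815594201600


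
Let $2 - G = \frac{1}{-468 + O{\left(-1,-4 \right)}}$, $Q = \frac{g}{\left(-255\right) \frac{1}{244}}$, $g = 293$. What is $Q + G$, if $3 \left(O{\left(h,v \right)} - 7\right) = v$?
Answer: $- \frac{98451269}{353685} \approx -278.36$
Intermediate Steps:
$O{\left(h,v \right)} = 7 + \frac{v}{3}$
$Q = - \frac{71492}{255}$ ($Q = \frac{293}{\left(-255\right) \frac{1}{244}} = \frac{293}{- \frac{255}{244}} = 293 \left(- \frac{244}{255}\right) = - \frac{71492}{255} \approx -280.36$)
$G = \frac{2777}{1387}$ ($G = 2 - \frac{1}{-468 + \left(7 + \frac{1}{3} \left(-4\right)\right)} = 2 - \frac{1}{-468 + \left(7 - \frac{4}{3}\right)} = 2 - \frac{1}{-468 + \frac{17}{3}} = 2 - \frac{1}{- \frac{1387}{3}} = 2 - - \frac{3}{1387} = 2 + \frac{3}{1387} = \frac{2777}{1387} \approx 2.0022$)
$Q + G = - \frac{71492}{255} + \frac{2777}{1387} = - \frac{98451269}{353685}$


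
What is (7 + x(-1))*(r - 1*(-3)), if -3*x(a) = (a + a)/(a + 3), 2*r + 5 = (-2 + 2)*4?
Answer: 11/3 ≈ 3.6667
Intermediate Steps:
r = -5/2 (r = -5/2 + ((-2 + 2)*4)/2 = -5/2 + (0*4)/2 = -5/2 + (½)*0 = -5/2 + 0 = -5/2 ≈ -2.5000)
x(a) = -2*a/(3*(3 + a)) (x(a) = -(a + a)/(3*(a + 3)) = -2*a/(3*(3 + a)))
(7 + x(-1))*(r - 1*(-3)) = (7 - 2*(-1)/(9 + 3*(-1)))*(-5/2 - 1*(-3)) = (7 - 2*(-1)/(9 - 3))*(-5/2 + 3) = (7 - 2*(-1)/6)*(½) = (7 - 2*(-1)*⅙)*(½) = (7 + ⅓)*(½) = (22/3)*(½) = 11/3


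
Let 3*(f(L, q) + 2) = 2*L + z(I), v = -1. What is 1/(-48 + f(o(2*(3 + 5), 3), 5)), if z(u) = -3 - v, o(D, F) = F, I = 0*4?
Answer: -3/146 ≈ -0.020548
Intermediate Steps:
I = 0
z(u) = -2 (z(u) = -3 - 1*(-1) = -3 + 1 = -2)
f(L, q) = -8/3 + 2*L/3 (f(L, q) = -2 + (2*L - 2)/3 = -2 + (-2 + 2*L)/3 = -2 + (-2/3 + 2*L/3) = -8/3 + 2*L/3)
1/(-48 + f(o(2*(3 + 5), 3), 5)) = 1/(-48 + (-8/3 + (2/3)*3)) = 1/(-48 + (-8/3 + 2)) = 1/(-48 - 2/3) = 1/(-146/3) = -3/146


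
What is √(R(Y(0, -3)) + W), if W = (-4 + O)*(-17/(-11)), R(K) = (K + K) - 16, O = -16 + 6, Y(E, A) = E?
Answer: 3*I*√506/11 ≈ 6.1348*I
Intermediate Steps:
O = -10
R(K) = -16 + 2*K (R(K) = 2*K - 16 = -16 + 2*K)
W = -238/11 (W = (-4 - 10)*(-17/(-11)) = -(-238)*(-1)/11 = -14*17/11 = -238/11 ≈ -21.636)
√(R(Y(0, -3)) + W) = √((-16 + 2*0) - 238/11) = √((-16 + 0) - 238/11) = √(-16 - 238/11) = √(-414/11) = 3*I*√506/11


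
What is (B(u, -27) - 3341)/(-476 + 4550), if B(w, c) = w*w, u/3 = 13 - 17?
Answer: -3197/4074 ≈ -0.78473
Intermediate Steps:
u = -12 (u = 3*(13 - 17) = 3*(-4) = -12)
B(w, c) = w²
(B(u, -27) - 3341)/(-476 + 4550) = ((-12)² - 3341)/(-476 + 4550) = (144 - 3341)/4074 = -3197*1/4074 = -3197/4074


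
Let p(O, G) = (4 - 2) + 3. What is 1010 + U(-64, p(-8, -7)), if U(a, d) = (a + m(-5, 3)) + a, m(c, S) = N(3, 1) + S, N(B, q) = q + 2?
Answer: 888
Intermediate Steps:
N(B, q) = 2 + q
m(c, S) = 3 + S (m(c, S) = (2 + 1) + S = 3 + S)
p(O, G) = 5 (p(O, G) = 2 + 3 = 5)
U(a, d) = 6 + 2*a (U(a, d) = (a + (3 + 3)) + a = (a + 6) + a = (6 + a) + a = 6 + 2*a)
1010 + U(-64, p(-8, -7)) = 1010 + (6 + 2*(-64)) = 1010 + (6 - 128) = 1010 - 122 = 888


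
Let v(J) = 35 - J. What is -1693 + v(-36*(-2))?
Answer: -1730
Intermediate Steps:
-1693 + v(-36*(-2)) = -1693 + (35 - (-36)*(-2)) = -1693 + (35 - 1*72) = -1693 + (35 - 72) = -1693 - 37 = -1730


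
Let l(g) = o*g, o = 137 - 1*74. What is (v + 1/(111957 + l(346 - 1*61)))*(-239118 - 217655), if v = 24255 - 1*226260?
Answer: 11987036084165107/129912 ≈ 9.2270e+10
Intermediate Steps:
v = -202005 (v = 24255 - 226260 = -202005)
o = 63 (o = 137 - 74 = 63)
l(g) = 63*g
(v + 1/(111957 + l(346 - 1*61)))*(-239118 - 217655) = (-202005 + 1/(111957 + 63*(346 - 1*61)))*(-239118 - 217655) = (-202005 + 1/(111957 + 63*(346 - 61)))*(-456773) = (-202005 + 1/(111957 + 63*285))*(-456773) = (-202005 + 1/(111957 + 17955))*(-456773) = (-202005 + 1/129912)*(-456773) = -26242873559/129912*(-456773) = 11987036084165107/129912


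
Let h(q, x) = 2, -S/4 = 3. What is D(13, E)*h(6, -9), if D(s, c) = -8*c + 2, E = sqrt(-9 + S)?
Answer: 4 - 16*I*sqrt(21) ≈ 4.0 - 73.321*I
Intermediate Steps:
S = -12 (S = -4*3 = -12)
E = I*sqrt(21) (E = sqrt(-9 - 12) = sqrt(-21) = I*sqrt(21) ≈ 4.5826*I)
D(s, c) = 2 - 8*c
D(13, E)*h(6, -9) = (2 - 8*I*sqrt(21))*2 = 4 - 16*I*sqrt(21)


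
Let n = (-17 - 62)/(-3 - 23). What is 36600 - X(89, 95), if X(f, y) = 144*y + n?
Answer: 595841/26 ≈ 22917.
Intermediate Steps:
n = 79/26 (n = -79/(-26) = -79*(-1/26) = 79/26 ≈ 3.0385)
X(f, y) = 79/26 + 144*y (X(f, y) = 144*y + 79/26 = 79/26 + 144*y)
36600 - X(89, 95) = 36600 - (79/26 + 144*95) = 36600 - (79/26 + 13680) = 36600 - 1*355759/26 = 36600 - 355759/26 = 595841/26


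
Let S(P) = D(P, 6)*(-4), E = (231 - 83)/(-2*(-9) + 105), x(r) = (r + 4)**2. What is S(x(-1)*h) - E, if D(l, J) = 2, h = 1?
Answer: -1132/123 ≈ -9.2032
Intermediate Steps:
x(r) = (4 + r)**2
E = 148/123 (E = 148/(18 + 105) = 148/123 ≈ 1.2033)
S(P) = -8 (S(P) = 2*(-4) = -8)
S(x(-1)*h) - E = -8 - 1*148/123 = -8 - 148/123 = -1132/123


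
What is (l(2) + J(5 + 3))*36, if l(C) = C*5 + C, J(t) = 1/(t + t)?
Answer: 1737/4 ≈ 434.25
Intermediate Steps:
J(t) = 1/(2*t)
l(C) = 6*C (l(C) = 5*C + C = 6*C)
(l(2) + J(5 + 3))*36 = (6*2 + 1/(2*(5 + 3)))*36 = (12 + (½)/8)*36 = (12 + (½)*(⅛))*36 = (12 + 1/16)*36 = (193/16)*36 = 1737/4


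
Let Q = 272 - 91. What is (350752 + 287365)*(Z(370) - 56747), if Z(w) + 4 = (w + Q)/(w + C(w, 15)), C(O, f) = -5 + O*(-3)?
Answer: -26979616113382/745 ≈ -3.6214e+10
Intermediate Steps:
C(O, f) = -5 - 3*O
Q = 181
Z(w) = -4 + (181 + w)/(-5 - 2*w) (Z(w) = -4 + (w + 181)/(w + (-5 - 3*w)) = -4 + (181 + w)/(-5 - 2*w))
(350752 + 287365)*(Z(370) - 56747) = (350752 + 287365)*(3*(-67 - 3*370)/(5 + 2*370) - 56747) = 638117*(3*(-67 - 1110)/(5 + 740) - 56747) = 638117*(3*(-1177)/745 - 56747) = 638117*(3*(1/745)*(-1177) - 56747) = 638117*(-3531/745 - 56747) = 638117*(-42280046/745) = -26979616113382/745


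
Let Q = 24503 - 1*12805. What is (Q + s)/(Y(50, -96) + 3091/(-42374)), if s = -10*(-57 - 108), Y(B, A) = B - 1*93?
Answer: -565608152/1825173 ≈ -309.89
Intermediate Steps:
Y(B, A) = -93 + B (Y(B, A) = B - 93 = -93 + B)
s = 1650 (s = -10*(-165) = 1650)
Q = 11698 (Q = 24503 - 12805 = 11698)
(Q + s)/(Y(50, -96) + 3091/(-42374)) = (11698 + 1650)/((-93 + 50) + 3091/(-42374)) = 13348/(-43 + 3091*(-1/42374)) = 13348/(-43 - 3091/42374) = 13348/(-1825173/42374) = 13348*(-42374/1825173) = -565608152/1825173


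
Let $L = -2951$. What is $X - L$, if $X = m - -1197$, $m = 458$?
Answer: $4606$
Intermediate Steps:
$X = 1655$ ($X = 458 - -1197 = 458 + 1197 = 1655$)
$X - L = 1655 - -2951 = 1655 + 2951 = 4606$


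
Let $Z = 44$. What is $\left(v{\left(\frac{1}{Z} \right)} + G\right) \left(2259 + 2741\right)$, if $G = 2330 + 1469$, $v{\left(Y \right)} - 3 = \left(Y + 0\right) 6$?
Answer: $\frac{209117500}{11} \approx 1.9011 \cdot 10^{7}$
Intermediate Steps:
$v{\left(Y \right)} = 3 + 6 Y$ ($v{\left(Y \right)} = 3 + \left(Y + 0\right) 6 = 3 + Y 6 = 3 + 6 Y$)
$G = 3799$
$\left(v{\left(\frac{1}{Z} \right)} + G\right) \left(2259 + 2741\right) = \left(\left(3 + \frac{6}{44}\right) + 3799\right) \left(2259 + 2741\right) = \left(\left(3 + 6 \cdot \frac{1}{44}\right) + 3799\right) 5000 = \left(\left(3 + \frac{3}{22}\right) + 3799\right) 5000 = \left(\frac{69}{22} + 3799\right) 5000 = \frac{83647}{22} \cdot 5000 = \frac{209117500}{11}$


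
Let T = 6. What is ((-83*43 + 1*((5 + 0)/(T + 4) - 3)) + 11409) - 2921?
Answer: 9833/2 ≈ 4916.5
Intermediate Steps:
((-83*43 + 1*((5 + 0)/(T + 4) - 3)) + 11409) - 2921 = ((-83*43 + 1*((5 + 0)/(6 + 4) - 3)) + 11409) - 2921 = ((-3569 + 1*(5/10 - 3)) + 11409) - 2921 = ((-3569 + 1*(5*(⅒) - 3)) + 11409) - 2921 = ((-3569 + 1*(½ - 3)) + 11409) - 2921 = ((-3569 + 1*(-5/2)) + 11409) - 2921 = ((-3569 - 5/2) + 11409) - 2921 = (-7143/2 + 11409) - 2921 = 15675/2 - 2921 = 9833/2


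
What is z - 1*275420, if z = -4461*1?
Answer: -279881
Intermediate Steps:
z = -4461
z - 1*275420 = -4461 - 1*275420 = -4461 - 275420 = -279881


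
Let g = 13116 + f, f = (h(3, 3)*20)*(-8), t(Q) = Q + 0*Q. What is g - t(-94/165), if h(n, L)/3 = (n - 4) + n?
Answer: 2005834/165 ≈ 12157.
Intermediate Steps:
h(n, L) = -12 + 6*n (h(n, L) = 3*((n - 4) + n) = 3*((-4 + n) + n) = 3*(-4 + 2*n) = -12 + 6*n)
t(Q) = Q (t(Q) = Q + 0 = Q)
f = -960 (f = ((-12 + 6*3)*20)*(-8) = ((-12 + 18)*20)*(-8) = (6*20)*(-8) = 120*(-8) = -960)
g = 12156 (g = 13116 - 960 = 12156)
g - t(-94/165) = 12156 - (-94)/165 = 12156 - 1*(-94/165) = 12156 + 94/165 = 2005834/165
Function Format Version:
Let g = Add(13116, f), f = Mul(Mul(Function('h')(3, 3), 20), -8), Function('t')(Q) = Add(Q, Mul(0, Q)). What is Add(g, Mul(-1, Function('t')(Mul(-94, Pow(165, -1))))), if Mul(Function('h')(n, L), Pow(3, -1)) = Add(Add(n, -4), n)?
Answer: Rational(2005834, 165) ≈ 12157.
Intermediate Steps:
Function('h')(n, L) = Add(-12, Mul(6, n)) (Function('h')(n, L) = Mul(3, Add(Add(n, -4), n)) = Mul(3, Add(Add(-4, n), n)) = Mul(3, Add(-4, Mul(2, n))) = Add(-12, Mul(6, n)))
Function('t')(Q) = Q (Function('t')(Q) = Add(Q, 0) = Q)
f = -960 (f = Mul(Mul(Add(-12, Mul(6, 3)), 20), -8) = Mul(Mul(Add(-12, 18), 20), -8) = Mul(Mul(6, 20), -8) = Mul(120, -8) = -960)
g = 12156 (g = Add(13116, -960) = 12156)
Add(g, Mul(-1, Function('t')(Mul(-94, Pow(165, -1))))) = Add(12156, Mul(-1, Mul(-94, Pow(165, -1)))) = Add(12156, Mul(-1, Mul(-94, Rational(1, 165)))) = Add(12156, Mul(-1, Rational(-94, 165))) = Add(12156, Rational(94, 165)) = Rational(2005834, 165)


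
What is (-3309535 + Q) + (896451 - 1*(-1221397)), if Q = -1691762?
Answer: -2883449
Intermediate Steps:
(-3309535 + Q) + (896451 - 1*(-1221397)) = (-3309535 - 1691762) + (896451 - 1*(-1221397)) = -5001297 + (896451 + 1221397) = -5001297 + 2117848 = -2883449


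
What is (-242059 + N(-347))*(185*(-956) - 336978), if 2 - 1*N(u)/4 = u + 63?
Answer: 123791281770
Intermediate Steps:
N(u) = -244 - 4*u (N(u) = 8 - 4*(u + 63) = 8 - 4*(63 + u) = 8 + (-252 - 4*u) = -244 - 4*u)
(-242059 + N(-347))*(185*(-956) - 336978) = (-242059 + (-244 - 4*(-347)))*(185*(-956) - 336978) = (-242059 + (-244 + 1388))*(-176860 - 336978) = (-242059 + 1144)*(-513838) = -240915*(-513838) = 123791281770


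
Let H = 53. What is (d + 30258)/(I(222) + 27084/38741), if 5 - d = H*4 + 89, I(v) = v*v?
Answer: 580378921/954669264 ≈ 0.60794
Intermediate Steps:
I(v) = v**2
d = -296 (d = 5 - (53*4 + 89) = 5 - (212 + 89) = 5 - 1*301 = 5 - 301 = -296)
(d + 30258)/(I(222) + 27084/38741) = (-296 + 30258)/(222**2 + 27084/38741) = 29962/(49284 + 27084*(1/38741)) = 29962/(49284 + 27084/38741) = 29962/(1909338528/38741) = 29962*(38741/1909338528) = 580378921/954669264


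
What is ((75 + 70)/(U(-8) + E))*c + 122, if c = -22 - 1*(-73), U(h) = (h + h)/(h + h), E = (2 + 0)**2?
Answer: 1601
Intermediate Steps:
E = 4 (E = 2**2 = 4)
U(h) = 1 (U(h) = (2*h)/((2*h)) = (2*h)*(1/(2*h)) = 1)
c = 51 (c = -22 + 73 = 51)
((75 + 70)/(U(-8) + E))*c + 122 = ((75 + 70)/(1 + 4))*51 + 122 = (145/5)*51 + 122 = (145*(1/5))*51 + 122 = 29*51 + 122 = 1479 + 122 = 1601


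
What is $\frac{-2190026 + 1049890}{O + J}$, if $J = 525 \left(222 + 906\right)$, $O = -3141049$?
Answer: $\frac{1140136}{2548849} \approx 0.44731$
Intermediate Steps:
$J = 592200$ ($J = 525 \cdot 1128 = 592200$)
$\frac{-2190026 + 1049890}{O + J} = \frac{-2190026 + 1049890}{-3141049 + 592200} = - \frac{1140136}{-2548849} = \left(-1140136\right) \left(- \frac{1}{2548849}\right) = \frac{1140136}{2548849}$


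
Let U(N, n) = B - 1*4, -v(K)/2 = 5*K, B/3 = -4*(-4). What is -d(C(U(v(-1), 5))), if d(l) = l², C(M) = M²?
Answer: -3748096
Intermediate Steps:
B = 48 (B = 3*(-4*(-4)) = 3*16 = 48)
v(K) = -10*K
U(N, n) = 44 (U(N, n) = 48 - 1*4 = 48 - 4 = 44)
-d(C(U(v(-1), 5))) = -(44²)² = -1*1936² = -1*3748096 = -3748096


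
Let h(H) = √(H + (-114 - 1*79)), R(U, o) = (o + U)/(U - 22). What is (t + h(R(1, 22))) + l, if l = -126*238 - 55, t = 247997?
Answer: 217954 + 2*I*√21399/21 ≈ 2.1795e+5 + 13.932*I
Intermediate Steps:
R(U, o) = (U + o)/(-22 + U)
h(H) = √(-193 + H) (h(H) = √(H + (-114 - 79)) = √(H - 193) = √(-193 + H))
l = -30043 (l = -29988 - 55 = -30043)
(t + h(R(1, 22))) + l = (247997 + √(-193 + (1 + 22)/(-22 + 1))) - 30043 = (247997 + √(-193 + 23/(-21))) - 30043 = (247997 + √(-193 - 1/21*23)) - 30043 = (247997 + √(-193 - 23/21)) - 30043 = (247997 + √(-4076/21)) - 30043 = (247997 + 2*I*√21399/21) - 30043 = 217954 + 2*I*√21399/21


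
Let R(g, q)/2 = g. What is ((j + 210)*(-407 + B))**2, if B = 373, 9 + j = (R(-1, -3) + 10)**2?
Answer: 81180100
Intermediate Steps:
R(g, q) = 2*g
j = 55 (j = -9 + (2*(-1) + 10)**2 = -9 + (-2 + 10)**2 = -9 + 8**2 = -9 + 64 = 55)
((j + 210)*(-407 + B))**2 = ((55 + 210)*(-407 + 373))**2 = (265*(-34))**2 = (-9010)**2 = 81180100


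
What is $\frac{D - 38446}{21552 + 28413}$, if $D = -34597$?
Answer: $- \frac{73043}{49965} \approx -1.4619$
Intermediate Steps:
$\frac{D - 38446}{21552 + 28413} = \frac{-34597 - 38446}{21552 + 28413} = - \frac{73043}{49965}$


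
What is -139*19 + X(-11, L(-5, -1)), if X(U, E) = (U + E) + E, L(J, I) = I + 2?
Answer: -2650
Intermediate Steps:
L(J, I) = 2 + I
X(U, E) = U + 2*E (X(U, E) = (E + U) + E = U + 2*E)
-139*19 + X(-11, L(-5, -1)) = -139*19 + (-11 + 2*(2 - 1)) = -2641 + (-11 + 2*1) = -2641 + (-11 + 2) = -2641 - 9 = -2650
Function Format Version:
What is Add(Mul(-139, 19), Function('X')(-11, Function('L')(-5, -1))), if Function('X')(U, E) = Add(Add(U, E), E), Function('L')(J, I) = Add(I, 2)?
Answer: -2650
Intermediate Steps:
Function('L')(J, I) = Add(2, I)
Function('X')(U, E) = Add(U, Mul(2, E)) (Function('X')(U, E) = Add(Add(E, U), E) = Add(U, Mul(2, E)))
Add(Mul(-139, 19), Function('X')(-11, Function('L')(-5, -1))) = Add(Mul(-139, 19), Add(-11, Mul(2, Add(2, -1)))) = Add(-2641, Add(-11, Mul(2, 1))) = Add(-2641, Add(-11, 2)) = Add(-2641, -9) = -2650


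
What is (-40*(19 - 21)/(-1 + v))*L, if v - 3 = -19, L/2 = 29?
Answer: -4640/17 ≈ -272.94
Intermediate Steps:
L = 58 (L = 2*29 = 58)
v = -16 (v = 3 - 19 = -16)
(-40*(19 - 21)/(-1 + v))*L = -40*(19 - 21)/(-1 - 16)*58 = -(-80)/(-17)*58 = -(-80)*(-1)/17*58 = -40*2/17*58 = -80/17*58 = -4640/17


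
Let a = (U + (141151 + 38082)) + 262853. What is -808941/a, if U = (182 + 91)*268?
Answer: -269647/171750 ≈ -1.5700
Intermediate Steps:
U = 73164 (U = 273*268 = 73164)
a = 515250 (a = (73164 + (141151 + 38082)) + 262853 = (73164 + 179233) + 262853 = 252397 + 262853 = 515250)
-808941/a = -808941/515250 = -808941*1/515250 = -269647/171750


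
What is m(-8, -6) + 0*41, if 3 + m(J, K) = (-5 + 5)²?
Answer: -3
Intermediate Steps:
m(J, K) = -3 (m(J, K) = -3 + (-5 + 5)² = -3 + 0² = -3 + 0 = -3)
m(-8, -6) + 0*41 = -3 + 0*41 = -3 + 0 = -3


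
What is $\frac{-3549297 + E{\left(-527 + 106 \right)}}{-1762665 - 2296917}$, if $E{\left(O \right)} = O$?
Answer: $\frac{1774859}{2029791} \approx 0.8744$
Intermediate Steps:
$\frac{-3549297 + E{\left(-527 + 106 \right)}}{-1762665 - 2296917} = \frac{-3549297 + \left(-527 + 106\right)}{-1762665 - 2296917} = \frac{-3549297 - 421}{-4059582} = \left(-3549718\right) \left(- \frac{1}{4059582}\right) = \frac{1774859}{2029791}$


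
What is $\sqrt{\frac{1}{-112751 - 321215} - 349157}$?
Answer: $\frac{3 i \sqrt{7306167997186162}}{433966} \approx 590.9 i$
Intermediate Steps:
$\sqrt{\frac{1}{-112751 - 321215} - 349157} = \sqrt{\frac{1}{-433966} - 349157} = \sqrt{- \frac{1}{433966} - 349157} = \sqrt{- \frac{151522266663}{433966}} = \frac{3 i \sqrt{7306167997186162}}{433966}$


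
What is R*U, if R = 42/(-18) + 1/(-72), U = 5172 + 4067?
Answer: -1561391/72 ≈ -21686.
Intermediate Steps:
U = 9239
R = -169/72 (R = 42*(-1/18) + 1*(-1/72) = -7/3 - 1/72 = -169/72 ≈ -2.3472)
R*U = -169/72*9239 = -1561391/72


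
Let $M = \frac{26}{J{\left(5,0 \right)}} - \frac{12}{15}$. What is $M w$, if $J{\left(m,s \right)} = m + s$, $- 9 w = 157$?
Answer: $- \frac{3454}{45} \approx -76.756$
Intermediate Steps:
$w = - \frac{157}{9}$ ($w = \left(- \frac{1}{9}\right) 157 = - \frac{157}{9} \approx -17.444$)
$M = \frac{22}{5}$ ($M = \frac{26}{5 + 0} - \frac{12}{15} = \frac{26}{5} - \frac{4}{5} = \frac{22}{5} \approx 4.4$)
$M w = \frac{22}{5} \left(- \frac{157}{9}\right) = - \frac{3454}{45}$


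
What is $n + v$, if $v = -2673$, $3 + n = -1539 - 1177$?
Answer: $-5392$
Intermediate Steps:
$n = -2719$ ($n = -3 - 2716 = -2719$)
$n + v = -2719 - 2673 = -5392$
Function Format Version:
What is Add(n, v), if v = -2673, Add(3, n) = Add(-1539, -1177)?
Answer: -5392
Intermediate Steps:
n = -2719 (n = Add(-3, Add(-1539, -1177)) = Add(-3, -2716) = -2719)
Add(n, v) = Add(-2719, -2673) = -5392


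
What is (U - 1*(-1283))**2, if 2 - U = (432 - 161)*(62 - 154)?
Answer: 687331089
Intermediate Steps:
U = 24934 (U = 2 - (432 - 161)*(62 - 154) = 2 - 271*(-92) = 2 - 1*(-24932) = 2 + 24932 = 24934)
(U - 1*(-1283))**2 = (24934 - 1*(-1283))**2 = (24934 + 1283)**2 = 26217**2 = 687331089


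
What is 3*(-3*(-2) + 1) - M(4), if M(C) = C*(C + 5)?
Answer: -15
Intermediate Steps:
M(C) = C*(5 + C)
3*(-3*(-2) + 1) - M(4) = 3*(-3*(-2) + 1) - 4*(5 + 4) = 3*(6 + 1) - 4*9 = 3*7 - 1*36 = 21 - 36 = -15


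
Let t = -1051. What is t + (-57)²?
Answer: 2198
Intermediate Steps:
t + (-57)² = -1051 + (-57)² = -1051 + 3249 = 2198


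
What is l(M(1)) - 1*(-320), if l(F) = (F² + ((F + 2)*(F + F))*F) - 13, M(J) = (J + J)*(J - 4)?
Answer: 55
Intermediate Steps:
M(J) = 2*J*(-4 + J) (M(J) = (2*J)*(-4 + J) = 2*J*(-4 + J))
l(F) = -13 + F² + 2*F²*(2 + F) (l(F) = (F² + ((2 + F)*(2*F))*F) - 13 = (F² + (2*F*(2 + F))*F) - 13 = (F² + 2*F²*(2 + F)) - 13 = -13 + F² + 2*F²*(2 + F))
l(M(1)) - 1*(-320) = (-13 + 2*(2*1*(-4 + 1))³ + 5*(2*1*(-4 + 1))²) - 1*(-320) = (-13 + 2*(2*1*(-3))³ + 5*(2*1*(-3))²) + 320 = (-13 + 2*(-6)³ + 5*(-6)²) + 320 = (-13 + 2*(-216) + 5*36) + 320 = (-13 - 432 + 180) + 320 = -265 + 320 = 55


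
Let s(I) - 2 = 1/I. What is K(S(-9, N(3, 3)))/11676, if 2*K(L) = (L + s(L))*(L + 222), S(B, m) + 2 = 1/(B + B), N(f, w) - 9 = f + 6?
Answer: -38627/7566048 ≈ -0.0051053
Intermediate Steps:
N(f, w) = 15 + f (N(f, w) = 9 + (f + 6) = 9 + (6 + f) = 15 + f)
S(B, m) = -2 + 1/(2*B) (S(B, m) = -2 + 1/(B + B) = -2 + 1/(2*B))
s(I) = 2 + 1/I
K(L) = (222 + L)*(2 + L + 1/L)/2 (K(L) = ((L + (2 + 1/L))*(L + 222))/2 = ((2 + L + 1/L)*(222 + L))/2 = ((222 + L)*(2 + L + 1/L))/2 = (222 + L)*(2 + L + 1/L)/2)
K(S(-9, N(3, 3)))/11676 = (445/2 + (-2 + (½)/(-9))²/2 + 111/(-2 + (½)/(-9)) + 112*(-2 + (½)/(-9)))/11676 = (445/2 + (-2 + (½)*(-⅑))²/2 + 111/(-2 + (½)*(-⅑)) + 112*(-2 + (½)*(-⅑)))*(1/11676) = (445/2 + (-2 - 1/18)²/2 + 111/(-2 - 1/18) + 112*(-2 - 1/18))*(1/11676) = (445/2 + (-37/18)²/2 + 111/(-37/18) + 112*(-37/18))*(1/11676) = (445/2 + (½)*(1369/324) + 111*(-18/37) - 2072/9)*(1/11676) = (445/2 + 1369/648 - 54 - 2072/9)*(1/11676) = -38627/648*1/11676 = -38627/7566048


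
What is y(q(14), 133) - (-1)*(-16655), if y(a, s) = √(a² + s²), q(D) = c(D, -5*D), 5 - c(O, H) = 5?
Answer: -16522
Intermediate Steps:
c(O, H) = 0 (c(O, H) = 5 - 1*5 = 5 - 5 = 0)
q(D) = 0
y(q(14), 133) - (-1)*(-16655) = √(0² + 133²) - (-1)*(-16655) = √(0 + 17689) - 1*16655 = √17689 - 16655 = 133 - 16655 = -16522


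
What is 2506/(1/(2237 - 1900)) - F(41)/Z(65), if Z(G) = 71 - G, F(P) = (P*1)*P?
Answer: 5065451/6 ≈ 8.4424e+5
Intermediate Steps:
F(P) = P² (F(P) = P*P = P²)
2506/(1/(2237 - 1900)) - F(41)/Z(65) = 2506/(1/(2237 - 1900)) - 41²/(71 - 1*65) = 2506/(1/337) - 1681/(71 - 65) = 2506/(1/337) - 1681/6 = 2506*337 - 1681/6 = 844522 - 1*1681/6 = 844522 - 1681/6 = 5065451/6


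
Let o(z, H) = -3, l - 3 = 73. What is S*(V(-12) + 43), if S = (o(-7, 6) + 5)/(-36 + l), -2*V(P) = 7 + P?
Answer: 91/40 ≈ 2.2750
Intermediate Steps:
l = 76 (l = 3 + 73 = 76)
V(P) = -7/2 - P/2 (V(P) = -(7 + P)/2 = -7/2 - P/2)
S = 1/20 (S = (-3 + 5)/(-36 + 76) = 2/40 = 2*(1/40) = 1/20 ≈ 0.050000)
S*(V(-12) + 43) = ((-7/2 - ½*(-12)) + 43)/20 = ((-7/2 + 6) + 43)/20 = (5/2 + 43)/20 = (1/20)*(91/2) = 91/40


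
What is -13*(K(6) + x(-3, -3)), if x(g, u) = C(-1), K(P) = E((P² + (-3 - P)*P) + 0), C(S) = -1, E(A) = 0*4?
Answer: 13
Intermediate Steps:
E(A) = 0
K(P) = 0
x(g, u) = -1
-13*(K(6) + x(-3, -3)) = -13*(0 - 1) = -13*(-1) = 13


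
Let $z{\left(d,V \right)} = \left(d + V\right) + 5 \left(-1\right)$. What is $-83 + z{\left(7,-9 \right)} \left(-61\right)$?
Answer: $344$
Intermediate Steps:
$z{\left(d,V \right)} = -5 + V + d$ ($z{\left(d,V \right)} = \left(V + d\right) - 5 = -5 + V + d$)
$-83 + z{\left(7,-9 \right)} \left(-61\right) = -83 + \left(-5 - 9 + 7\right) \left(-61\right) = -83 - -427 = -83 + 427 = 344$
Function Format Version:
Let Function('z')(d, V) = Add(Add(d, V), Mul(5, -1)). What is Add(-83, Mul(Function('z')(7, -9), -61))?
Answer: 344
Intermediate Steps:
Function('z')(d, V) = Add(-5, V, d) (Function('z')(d, V) = Add(Add(V, d), -5) = Add(-5, V, d))
Add(-83, Mul(Function('z')(7, -9), -61)) = Add(-83, Mul(Add(-5, -9, 7), -61)) = Add(-83, Mul(-7, -61)) = Add(-83, 427) = 344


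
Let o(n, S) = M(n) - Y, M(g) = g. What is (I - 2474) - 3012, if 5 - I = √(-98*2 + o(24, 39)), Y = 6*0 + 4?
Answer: -5481 - 4*I*√11 ≈ -5481.0 - 13.266*I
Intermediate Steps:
Y = 4 (Y = 0 + 4 = 4)
o(n, S) = -4 + n (o(n, S) = n - 1*4 = n - 4 = -4 + n)
I = 5 - 4*I*√11 (I = 5 - √(-98*2 + (-4 + 24)) = 5 - √(-196 + 20) = 5 - √(-176) = 5 - 4*I*√11 ≈ 5.0 - 13.266*I)
(I - 2474) - 3012 = ((5 - 4*I*√11) - 2474) - 3012 = (-2469 - 4*I*√11) - 3012 = -5481 - 4*I*√11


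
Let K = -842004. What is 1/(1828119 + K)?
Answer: 1/986115 ≈ 1.0141e-6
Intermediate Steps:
1/(1828119 + K) = 1/(1828119 - 842004) = 1/986115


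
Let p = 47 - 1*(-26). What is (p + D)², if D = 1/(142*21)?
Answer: 47387629969/8892324 ≈ 5329.0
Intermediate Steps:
D = 1/2982 (D = (1/142)*(1/21) = 1/2982 ≈ 0.00033535)
p = 73 (p = 47 + 26 = 73)
(p + D)² = (73 + 1/2982)² = (217687/2982)² = 47387629969/8892324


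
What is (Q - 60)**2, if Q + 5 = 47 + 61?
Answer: 1849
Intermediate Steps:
Q = 103 (Q = -5 + (47 + 61) = -5 + 108 = 103)
(Q - 60)**2 = (103 - 60)**2 = 43**2 = 1849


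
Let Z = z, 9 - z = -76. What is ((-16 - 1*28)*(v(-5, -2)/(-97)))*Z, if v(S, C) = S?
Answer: -18700/97 ≈ -192.78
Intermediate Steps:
z = 85 (z = 9 - 1*(-76) = 9 + 76 = 85)
Z = 85
((-16 - 1*28)*(v(-5, -2)/(-97)))*Z = ((-16 - 1*28)*(-5/(-97)))*85 = ((-16 - 28)*(-5*(-1/97)))*85 = -44*5/97*85 = -220/97*85 = -18700/97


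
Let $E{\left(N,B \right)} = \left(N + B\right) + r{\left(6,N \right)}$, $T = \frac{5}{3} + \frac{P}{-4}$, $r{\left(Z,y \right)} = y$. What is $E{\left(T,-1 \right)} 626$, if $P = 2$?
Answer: $\frac{2504}{3} \approx 834.67$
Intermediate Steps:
$T = \frac{7}{6}$ ($T = \frac{5}{3} + \frac{2}{-4} = 5 \cdot \frac{1}{3} + 2 \left(- \frac{1}{4}\right) = \frac{5}{3} - \frac{1}{2} = \frac{7}{6} \approx 1.1667$)
$E{\left(N,B \right)} = B + 2 N$ ($E{\left(N,B \right)} = \left(N + B\right) + N = \left(B + N\right) + N = B + 2 N$)
$E{\left(T,-1 \right)} 626 = \left(-1 + 2 \cdot \frac{7}{6}\right) 626 = \left(-1 + \frac{7}{3}\right) 626 = \frac{4}{3} \cdot 626 = \frac{2504}{3}$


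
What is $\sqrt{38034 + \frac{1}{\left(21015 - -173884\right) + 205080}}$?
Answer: $\frac{\sqrt{6084801045972973}}{399979} \approx 195.02$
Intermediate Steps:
$\sqrt{38034 + \frac{1}{\left(21015 - -173884\right) + 205080}} = \sqrt{38034 + \frac{1}{\left(21015 + 173884\right) + 205080}} = \sqrt{38034 + \frac{1}{194899 + 205080}} = \sqrt{38034 + \frac{1}{399979}} = \sqrt{\frac{15212801287}{399979}} = \frac{\sqrt{6084801045972973}}{399979}$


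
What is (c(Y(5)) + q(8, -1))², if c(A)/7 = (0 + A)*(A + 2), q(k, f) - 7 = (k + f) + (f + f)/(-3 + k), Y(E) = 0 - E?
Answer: 351649/25 ≈ 14066.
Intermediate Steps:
Y(E) = -E
q(k, f) = 7 + f + k + 2*f/(-3 + k) (q(k, f) = 7 + ((k + f) + (f + f)/(-3 + k)) = 7 + ((f + k) + (2*f)/(-3 + k)) = 7 + ((f + k) + 2*f/(-3 + k)) = 7 + (f + k + 2*f/(-3 + k)) = 7 + f + k + 2*f/(-3 + k))
c(A) = 7*A*(2 + A) (c(A) = 7*((0 + A)*(A + 2)) = 7*(A*(2 + A)) = 7*A*(2 + A))
(c(Y(5)) + q(8, -1))² = (7*(-1*5)*(2 - 1*5) + (-21 + 8² - 1*(-1) + 4*8 - 1*8)/(-3 + 8))² = (7*(-5)*(2 - 5) + (-21 + 64 + 1 + 32 - 8)/5)² = (7*(-5)*(-3) + (⅕)*68)² = (105 + 68/5)² = (593/5)² = 351649/25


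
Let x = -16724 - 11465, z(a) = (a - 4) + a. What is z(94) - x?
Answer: 28373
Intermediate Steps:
z(a) = -4 + 2*a (z(a) = (-4 + a) + a = -4 + 2*a)
x = -28189
z(94) - x = (-4 + 2*94) - 1*(-28189) = (-4 + 188) + 28189 = 184 + 28189 = 28373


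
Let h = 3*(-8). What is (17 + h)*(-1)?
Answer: 7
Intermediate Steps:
h = -24
(17 + h)*(-1) = (17 - 24)*(-1) = -7*(-1) = 7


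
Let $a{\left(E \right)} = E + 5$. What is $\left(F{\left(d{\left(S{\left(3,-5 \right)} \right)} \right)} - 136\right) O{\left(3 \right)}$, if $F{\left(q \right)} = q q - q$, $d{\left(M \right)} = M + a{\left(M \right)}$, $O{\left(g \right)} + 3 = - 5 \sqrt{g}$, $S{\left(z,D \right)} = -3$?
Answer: $402 + 670 \sqrt{3} \approx 1562.5$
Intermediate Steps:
$O{\left(g \right)} = -3 - 5 \sqrt{g}$
$a{\left(E \right)} = 5 + E$
$d{\left(M \right)} = 5 + 2 M$ ($d{\left(M \right)} = M + \left(5 + M\right) = 5 + 2 M$)
$F{\left(q \right)} = q^{2} - q$
$\left(F{\left(d{\left(S{\left(3,-5 \right)} \right)} \right)} - 136\right) O{\left(3 \right)} = \left(\left(5 + 2 \left(-3\right)\right) \left(-1 + \left(5 + 2 \left(-3\right)\right)\right) - 136\right) \left(-3 - 5 \sqrt{3}\right) = \left(\left(5 - 6\right) \left(-1 + \left(5 - 6\right)\right) - 136\right) \left(-3 - 5 \sqrt{3}\right) = \left(- (-1 - 1) - 136\right) \left(-3 - 5 \sqrt{3}\right) = \left(\left(-1\right) \left(-2\right) - 136\right) \left(-3 - 5 \sqrt{3}\right) = \left(2 - 136\right) \left(-3 - 5 \sqrt{3}\right) = - 134 \left(-3 - 5 \sqrt{3}\right) = 402 + 670 \sqrt{3}$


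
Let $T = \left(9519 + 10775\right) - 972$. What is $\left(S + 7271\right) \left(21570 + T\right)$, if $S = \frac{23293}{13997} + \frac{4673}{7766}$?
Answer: $\frac{16164793774344806}{54350351} \approx 2.9742 \cdot 10^{8}$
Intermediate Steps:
$T = 19322$ ($T = 20294 - 972 = 19322$)
$S = \frac{246301419}{108700702}$ ($S = 23293 \cdot \frac{1}{13997} + 4673 \cdot \frac{1}{7766} = \frac{23293}{13997} + \frac{4673}{7766} = \frac{246301419}{108700702} \approx 2.2659$)
$\left(S + 7271\right) \left(21570 + T\right) = \left(\frac{246301419}{108700702} + 7271\right) \left(21570 + 19322\right) = \frac{790609105661}{108700702} \cdot 40892 = \frac{16164793774344806}{54350351}$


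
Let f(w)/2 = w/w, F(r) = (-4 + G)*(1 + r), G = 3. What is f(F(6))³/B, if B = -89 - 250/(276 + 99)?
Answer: -24/269 ≈ -0.089219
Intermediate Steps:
F(r) = -1 - r (F(r) = (-4 + 3)*(1 + r) = -(1 + r) = -1 - r)
f(w) = 2 (f(w) = 2*(w/w) = 2*1 = 2)
B = -269/3 (B = -89 - 250/375 = -89 + (1/375)*(-250) = -89 - ⅔ = -269/3 ≈ -89.667)
f(F(6))³/B = 2³/(-269/3) = 8*(-3/269) = -24/269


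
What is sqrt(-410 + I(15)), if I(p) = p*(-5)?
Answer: I*sqrt(485) ≈ 22.023*I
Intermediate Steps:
I(p) = -5*p
sqrt(-410 + I(15)) = sqrt(-410 - 5*15) = sqrt(-410 - 75) = sqrt(-485) = I*sqrt(485)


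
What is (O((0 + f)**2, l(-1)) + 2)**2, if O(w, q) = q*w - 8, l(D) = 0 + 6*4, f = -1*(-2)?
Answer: 8100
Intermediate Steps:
f = 2
l(D) = 24 (l(D) = 0 + 24 = 24)
O(w, q) = -8 + q*w
(O((0 + f)**2, l(-1)) + 2)**2 = ((-8 + 24*(0 + 2)**2) + 2)**2 = ((-8 + 24*2**2) + 2)**2 = ((-8 + 24*4) + 2)**2 = ((-8 + 96) + 2)**2 = (88 + 2)**2 = 90**2 = 8100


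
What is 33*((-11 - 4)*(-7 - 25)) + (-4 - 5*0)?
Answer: 15836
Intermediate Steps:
33*((-11 - 4)*(-7 - 25)) + (-4 - 5*0) = 33*(-15*(-32)) + (-4 + 0) = 33*480 - 4 = 15840 - 4 = 15836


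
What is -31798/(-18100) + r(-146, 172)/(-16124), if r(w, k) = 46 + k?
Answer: 31797822/18240275 ≈ 1.7433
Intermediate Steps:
-31798/(-18100) + r(-146, 172)/(-16124) = -31798/(-18100) + (46 + 172)/(-16124) = -31798*(-1/18100) + 218*(-1/16124) = 15899/9050 - 109/8062 = 31797822/18240275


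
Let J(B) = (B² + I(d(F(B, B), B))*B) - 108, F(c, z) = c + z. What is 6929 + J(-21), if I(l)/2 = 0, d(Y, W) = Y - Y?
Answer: 7262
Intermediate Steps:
d(Y, W) = 0
I(l) = 0 (I(l) = 2*0 = 0)
J(B) = -108 + B² (J(B) = (B² + 0*B) - 108 = (B² + 0) - 108 = B² - 108 = -108 + B²)
6929 + J(-21) = 6929 + (-108 + (-21)²) = 6929 + (-108 + 441) = 6929 + 333 = 7262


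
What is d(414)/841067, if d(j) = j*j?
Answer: 171396/841067 ≈ 0.20378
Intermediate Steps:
d(j) = j²
d(414)/841067 = 414²/841067 = 171396*(1/841067) = 171396/841067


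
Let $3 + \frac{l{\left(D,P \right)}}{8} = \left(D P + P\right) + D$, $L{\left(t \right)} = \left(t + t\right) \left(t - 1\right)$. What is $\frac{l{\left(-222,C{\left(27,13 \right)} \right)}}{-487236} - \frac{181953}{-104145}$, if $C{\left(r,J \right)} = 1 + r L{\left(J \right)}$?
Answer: $\frac{136676912159}{4228599435} \approx 32.322$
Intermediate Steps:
$L{\left(t \right)} = 2 t \left(-1 + t\right)$
$C{\left(r,J \right)} = 1 + 2 J r \left(-1 + J\right)$ ($C{\left(r,J \right)} = 1 + r 2 J \left(-1 + J\right) = 1 + 2 J r \left(-1 + J\right)$)
$l{\left(D,P \right)} = -24 + 8 D + 8 P + 8 D P$ ($l{\left(D,P \right)} = -24 + 8 \left(\left(D P + P\right) + D\right) = -24 + 8 \left(\left(P + D P\right) + D\right) = -24 + 8 \left(D + P + D P\right) = -24 + \left(8 D + 8 P + 8 D P\right) = -24 + 8 D + 8 P + 8 D P$)
$\frac{l{\left(-222,C{\left(27,13 \right)} \right)}}{-487236} - \frac{181953}{-104145} = \frac{-24 + 8 \left(-222\right) + 8 \left(1 + 2 \cdot 13 \cdot 27 \left(-1 + 13\right)\right) + 8 \left(-222\right) \left(1 + 2 \cdot 13 \cdot 27 \left(-1 + 13\right)\right)}{-487236} - \frac{181953}{-104145} = \left(-24 - 1776 + 8 \left(1 + 2 \cdot 13 \cdot 27 \cdot 12\right) + 8 \left(-222\right) \left(1 + 2 \cdot 13 \cdot 27 \cdot 12\right)\right) \left(- \frac{1}{487236}\right) - - \frac{60651}{34715} = \left(-24 - 1776 + 8 \left(1 + 8424\right) + 8 \left(-222\right) \left(1 + 8424\right)\right) \left(- \frac{1}{487236}\right) + \frac{60651}{34715} = \left(-24 - 1776 + 8 \cdot 8425 + 8 \left(-222\right) 8425\right) \left(- \frac{1}{487236}\right) + \frac{60651}{34715} = \left(-24 - 1776 + 67400 - 14962800\right) \left(- \frac{1}{487236}\right) + \frac{60651}{34715} = \left(-14897200\right) \left(- \frac{1}{487236}\right) + \frac{60651}{34715} = \frac{3724300}{121809} + \frac{60651}{34715} = \frac{136676912159}{4228599435}$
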